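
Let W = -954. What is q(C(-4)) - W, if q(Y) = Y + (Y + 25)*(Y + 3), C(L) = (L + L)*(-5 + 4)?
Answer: 1325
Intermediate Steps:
C(L) = -2*L (C(L) = (2*L)*(-1) = -2*L)
q(Y) = Y + (3 + Y)*(25 + Y) (q(Y) = Y + (25 + Y)*(3 + Y) = Y + (3 + Y)*(25 + Y))
q(C(-4)) - W = (75 + (-2*(-4))² + 29*(-2*(-4))) - 1*(-954) = (75 + 8² + 29*8) + 954 = (75 + 64 + 232) + 954 = 371 + 954 = 1325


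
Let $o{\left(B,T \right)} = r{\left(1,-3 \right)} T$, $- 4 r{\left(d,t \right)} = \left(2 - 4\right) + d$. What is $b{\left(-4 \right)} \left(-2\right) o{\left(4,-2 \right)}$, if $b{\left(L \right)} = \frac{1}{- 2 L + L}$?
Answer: $\frac{1}{4} \approx 0.25$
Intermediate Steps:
$r{\left(d,t \right)} = \frac{1}{2} - \frac{d}{4}$ ($r{\left(d,t \right)} = - \frac{\left(2 - 4\right) + d}{4} = - \frac{-2 + d}{4} = \frac{1}{2} - \frac{d}{4}$)
$o{\left(B,T \right)} = \frac{T}{4}$ ($o{\left(B,T \right)} = \left(\frac{1}{2} - \frac{1}{4}\right) T = \frac{T}{4}$)
$b{\left(L \right)} = - \frac{1}{L}$ ($b{\left(L \right)} = \frac{1}{\left(-1\right) L} = - \frac{1}{L}$)
$b{\left(-4 \right)} \left(-2\right) o{\left(4,-2 \right)} = - \frac{1}{-4} \left(-2\right) \frac{1}{4} \left(-2\right) = \left(-1\right) \left(- \frac{1}{4}\right) \left(-2\right) \left(- \frac{1}{2}\right) = \frac{1}{4} \left(-2\right) \left(- \frac{1}{2}\right) = \left(- \frac{1}{2}\right) \left(- \frac{1}{2}\right) = \frac{1}{4}$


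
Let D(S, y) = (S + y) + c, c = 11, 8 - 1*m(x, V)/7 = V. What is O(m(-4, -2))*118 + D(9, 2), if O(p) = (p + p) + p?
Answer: 24802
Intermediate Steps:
m(x, V) = 56 - 7*V
O(p) = 3*p (O(p) = 2*p + p = 3*p)
D(S, y) = 11 + S + y (D(S, y) = (S + y) + 11 = 11 + S + y)
O(m(-4, -2))*118 + D(9, 2) = (3*(56 - 7*(-2)))*118 + (11 + 9 + 2) = (3*(56 + 14))*118 + 22 = (3*70)*118 + 22 = 210*118 + 22 = 24780 + 22 = 24802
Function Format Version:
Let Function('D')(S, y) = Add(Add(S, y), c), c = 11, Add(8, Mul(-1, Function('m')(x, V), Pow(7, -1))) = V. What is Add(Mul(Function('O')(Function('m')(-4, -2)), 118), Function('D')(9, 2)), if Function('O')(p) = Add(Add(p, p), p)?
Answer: 24802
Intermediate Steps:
Function('m')(x, V) = Add(56, Mul(-7, V))
Function('O')(p) = Mul(3, p) (Function('O')(p) = Add(Mul(2, p), p) = Mul(3, p))
Function('D')(S, y) = Add(11, S, y) (Function('D')(S, y) = Add(Add(S, y), 11) = Add(11, S, y))
Add(Mul(Function('O')(Function('m')(-4, -2)), 118), Function('D')(9, 2)) = Add(Mul(Mul(3, Add(56, Mul(-7, -2))), 118), Add(11, 9, 2)) = Add(Mul(Mul(3, Add(56, 14)), 118), 22) = Add(Mul(Mul(3, 70), 118), 22) = Add(Mul(210, 118), 22) = Add(24780, 22) = 24802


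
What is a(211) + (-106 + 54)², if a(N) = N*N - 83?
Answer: 47142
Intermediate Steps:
a(N) = -83 + N² (a(N) = N² - 83 = -83 + N²)
a(211) + (-106 + 54)² = (-83 + 211²) + (-106 + 54)² = (-83 + 44521) + (-52)² = 44438 + 2704 = 47142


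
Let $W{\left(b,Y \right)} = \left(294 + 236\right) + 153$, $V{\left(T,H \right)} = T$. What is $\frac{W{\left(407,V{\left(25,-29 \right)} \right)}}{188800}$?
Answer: $\frac{683}{188800} \approx 0.0036176$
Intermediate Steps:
$W{\left(b,Y \right)} = 683$ ($W{\left(b,Y \right)} = 530 + 153 = 683$)
$\frac{W{\left(407,V{\left(25,-29 \right)} \right)}}{188800} = \frac{683}{188800}$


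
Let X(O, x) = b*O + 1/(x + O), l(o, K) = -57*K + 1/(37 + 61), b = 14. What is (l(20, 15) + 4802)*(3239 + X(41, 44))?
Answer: 62683234771/4165 ≈ 1.5050e+7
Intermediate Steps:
l(o, K) = 1/98 - 57*K (l(o, K) = -57*K + 1/98 = 1/98 - 57*K)
X(O, x) = 1/(O + x) + 14*O (X(O, x) = 14*O + 1/(x + O) = 14*O + 1/(O + x) = 1/(O + x) + 14*O)
(l(20, 15) + 4802)*(3239 + X(41, 44)) = ((1/98 - 57*15) + 4802)*(3239 + (1 + 14*41**2 + 14*41*44)/(41 + 44)) = ((1/98 - 855) + 4802)*(3239 + (1 + 14*1681 + 25256)/85) = (-83789/98 + 4802)*(3239 + (1 + 23534 + 25256)/85) = 386807*(3239 + (1/85)*48791)/98 = 386807*(3239 + 48791/85)/98 = (386807/98)*(324106/85) = 62683234771/4165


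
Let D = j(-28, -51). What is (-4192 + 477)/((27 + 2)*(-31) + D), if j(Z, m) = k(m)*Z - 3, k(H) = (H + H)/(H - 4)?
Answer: 204325/52466 ≈ 3.8944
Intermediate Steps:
k(H) = 2*H/(-4 + H) (k(H) = (2*H)/(-4 + H) = 2*H/(-4 + H))
j(Z, m) = -3 + 2*Z*m/(-4 + m) (j(Z, m) = (2*m/(-4 + m))*Z - 3 = 2*Z*m/(-4 + m) - 3 = -3 + 2*Z*m/(-4 + m))
D = -3021/55 (D = (12 - 3*(-51) + 2*(-28)*(-51))/(-4 - 51) = (12 + 153 + 2856)/(-55) = -1/55*3021 = -3021/55 ≈ -54.927)
(-4192 + 477)/((27 + 2)*(-31) + D) = (-4192 + 477)/((27 + 2)*(-31) - 3021/55) = -3715/(29*(-31) - 3021/55) = -3715/(-899 - 3021/55) = -3715/(-52466/55) = -3715*(-55/52466) = 204325/52466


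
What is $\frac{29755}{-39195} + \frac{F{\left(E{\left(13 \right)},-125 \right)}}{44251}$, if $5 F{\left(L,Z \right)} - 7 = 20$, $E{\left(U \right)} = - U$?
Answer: $- \frac{1316476852}{1734417945} \approx -0.75903$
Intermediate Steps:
$F{\left(L,Z \right)} = \frac{27}{5}$ ($F{\left(L,Z \right)} = \frac{7}{5} + \frac{1}{5} \cdot 20 = \frac{7}{5} + 4 = \frac{27}{5}$)
$\frac{29755}{-39195} + \frac{F{\left(E{\left(13 \right)},-125 \right)}}{44251} = \frac{29755}{-39195} + \frac{27}{5 \cdot 44251} = 29755 \left(- \frac{1}{39195}\right) + \frac{27}{5} \cdot \frac{1}{44251} = - \frac{5951}{7839} + \frac{27}{221255} = - \frac{1316476852}{1734417945}$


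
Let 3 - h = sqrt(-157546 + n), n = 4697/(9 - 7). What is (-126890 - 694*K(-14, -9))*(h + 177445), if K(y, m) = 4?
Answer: -23008972368 + 64833*I*sqrt(620790) ≈ -2.3009e+10 + 5.1082e+7*I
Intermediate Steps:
n = 4697/2 ≈ 2348.5
h = 3 - I*sqrt(620790)/2 (h = 3 - sqrt(-157546 + 4697/2) = 3 - sqrt(-310395/2) = 3 - I*sqrt(620790)/2 ≈ 3.0 - 393.95*I)
(-126890 - 694*K(-14, -9))*(h + 177445) = (-126890 - 694*4)*((3 - I*sqrt(620790)/2) + 177445) = (-126890 - 2776)*(177448 - I*sqrt(620790)/2) = -129666*(177448 - I*sqrt(620790)/2) = -23008972368 + 64833*I*sqrt(620790)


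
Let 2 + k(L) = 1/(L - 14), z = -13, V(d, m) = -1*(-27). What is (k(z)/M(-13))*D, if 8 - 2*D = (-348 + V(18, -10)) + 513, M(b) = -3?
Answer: -5060/81 ≈ -62.469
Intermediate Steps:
V(d, m) = 27
D = -92 (D = 4 - ((-348 + 27) + 513)/2 = 4 - (-321 + 513)/2 = 4 - ½*192 = 4 - 96 = -92)
k(L) = -2 + 1/(-14 + L) (k(L) = -2 + 1/(L - 14) = -2 + 1/(-14 + L))
(k(z)/M(-13))*D = (((29 - 2*(-13))/(-14 - 13))/(-3))*(-92) = (((29 + 26)/(-27))*(-⅓))*(-92) = (-1/27*55*(-⅓))*(-92) = -55/27*(-⅓)*(-92) = (55/81)*(-92) = -5060/81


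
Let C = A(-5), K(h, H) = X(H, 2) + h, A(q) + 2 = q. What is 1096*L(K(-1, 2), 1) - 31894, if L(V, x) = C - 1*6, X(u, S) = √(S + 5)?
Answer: -46142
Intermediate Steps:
A(q) = -2 + q
X(u, S) = √(5 + S)
K(h, H) = h + √7 (K(h, H) = √(5 + 2) + h = √7 + h = h + √7)
C = -7 (C = -2 - 5 = -7)
L(V, x) = -13 (L(V, x) = -7 - 1*6 = -7 - 6 = -13)
1096*L(K(-1, 2), 1) - 31894 = 1096*(-13) - 31894 = -14248 - 31894 = -46142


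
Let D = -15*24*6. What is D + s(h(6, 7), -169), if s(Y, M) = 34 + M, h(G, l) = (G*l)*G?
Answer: -2295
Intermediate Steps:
h(G, l) = l*G**2
D = -2160 (D = -360*6 = -2160)
D + s(h(6, 7), -169) = -2160 + (34 - 169) = -2160 - 135 = -2295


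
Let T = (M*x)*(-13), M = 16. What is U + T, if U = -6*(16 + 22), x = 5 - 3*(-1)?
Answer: -1892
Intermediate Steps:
x = 8 (x = 5 + 3 = 8)
U = -228 (U = -6*38 = -228)
T = -1664 (T = (16*8)*(-13) = 128*(-13) = -1664)
U + T = -228 - 1664 = -1892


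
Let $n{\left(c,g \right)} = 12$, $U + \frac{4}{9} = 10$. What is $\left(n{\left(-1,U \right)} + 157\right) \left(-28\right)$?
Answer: $-4732$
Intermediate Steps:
$U = \frac{86}{9}$ ($U = - \frac{4}{9} + 10 = \frac{86}{9} \approx 9.5556$)
$\left(n{\left(-1,U \right)} + 157\right) \left(-28\right) = \left(12 + 157\right) \left(-28\right) = 169 \left(-28\right) = -4732$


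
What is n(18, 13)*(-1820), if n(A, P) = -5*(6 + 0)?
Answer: 54600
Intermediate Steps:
n(A, P) = -30 (n(A, P) = -5*6 = -30)
n(18, 13)*(-1820) = -30*(-1820) = 54600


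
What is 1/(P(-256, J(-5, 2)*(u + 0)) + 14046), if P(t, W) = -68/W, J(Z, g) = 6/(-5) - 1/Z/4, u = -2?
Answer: 23/322378 ≈ 7.1345e-5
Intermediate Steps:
J(Z, g) = -6/5 - 1/(4*Z) (J(Z, g) = 6*(-⅕) - 1/Z*(¼) = -6/5 - 1/(4*Z))
1/(P(-256, J(-5, 2)*(u + 0)) + 14046) = 1/(-68*(-100/((-5 - 24*(-5))*(-2 + 0))) + 14046) = 1/(-68*50/(-5 + 120) + 14046) = 1/(-68/(((1/20)*(-⅕)*115)*(-2)) + 14046) = 1/(-68/((-23/20*(-2))) + 14046) = 1/(-68/23/10 + 14046) = 1/(-68*10/23 + 14046) = 1/(-680/23 + 14046) = 1/(322378/23) = 23/322378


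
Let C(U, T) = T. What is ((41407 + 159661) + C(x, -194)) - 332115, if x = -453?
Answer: -131241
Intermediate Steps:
((41407 + 159661) + C(x, -194)) - 332115 = ((41407 + 159661) - 194) - 332115 = (201068 - 194) - 332115 = 200874 - 332115 = -131241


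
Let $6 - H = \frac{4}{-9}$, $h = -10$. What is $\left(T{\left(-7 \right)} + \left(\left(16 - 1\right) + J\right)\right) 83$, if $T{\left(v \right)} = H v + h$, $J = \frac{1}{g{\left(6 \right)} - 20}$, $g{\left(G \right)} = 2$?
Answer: $- \frac{20003}{6} \approx -3333.8$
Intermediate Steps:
$H = \frac{58}{9}$ ($H = 6 - \frac{4}{-9} = 6 - 4 \left(- \frac{1}{9}\right) = 6 - - \frac{4}{9} = 6 + \frac{4}{9} = \frac{58}{9} \approx 6.4444$)
$J = - \frac{1}{18}$ ($J = \frac{1}{2 - 20} = \frac{1}{-18} = - \frac{1}{18} \approx -0.055556$)
$T{\left(v \right)} = -10 + \frac{58 v}{9}$ ($T{\left(v \right)} = \frac{58 v}{9} - 10 = -10 + \frac{58 v}{9}$)
$\left(T{\left(-7 \right)} + \left(\left(16 - 1\right) + J\right)\right) 83 = \left(\left(-10 + \frac{58}{9} \left(-7\right)\right) + \left(\left(16 - 1\right) - \frac{1}{18}\right)\right) 83 = \left(\left(-10 - \frac{406}{9}\right) + \left(15 - \frac{1}{18}\right)\right) 83 = \left(- \frac{496}{9} + \frac{269}{18}\right) 83 = \left(- \frac{241}{6}\right) 83 = - \frac{20003}{6}$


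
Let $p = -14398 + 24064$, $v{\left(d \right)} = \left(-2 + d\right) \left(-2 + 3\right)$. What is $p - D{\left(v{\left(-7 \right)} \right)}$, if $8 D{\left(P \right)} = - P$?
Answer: $\frac{77319}{8} \approx 9664.9$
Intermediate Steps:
$v{\left(d \right)} = -2 + d$ ($v{\left(d \right)} = \left(-2 + d\right) 1 = -2 + d$)
$D{\left(P \right)} = - \frac{P}{8}$ ($D{\left(P \right)} = \frac{\left(-1\right) P}{8} = - \frac{P}{8}$)
$p = 9666$
$p - D{\left(v{\left(-7 \right)} \right)} = 9666 - - \frac{-2 - 7}{8} = 9666 - \left(- \frac{1}{8}\right) \left(-9\right) = 9666 - \frac{9}{8} = \frac{77319}{8}$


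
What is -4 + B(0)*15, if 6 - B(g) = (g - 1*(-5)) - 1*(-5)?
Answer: -64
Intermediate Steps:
B(g) = -4 - g (B(g) = 6 - ((g - 1*(-5)) - 1*(-5)) = 6 - ((g + 5) + 5) = 6 - ((5 + g) + 5) = 6 - (10 + g) = 6 + (-10 - g) = -4 - g)
-4 + B(0)*15 = -4 + (-4 - 1*0)*15 = -4 + (-4 + 0)*15 = -4 - 4*15 = -4 - 60 = -64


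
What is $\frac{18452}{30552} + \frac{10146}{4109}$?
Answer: $\frac{96449965}{31384542} \approx 3.0732$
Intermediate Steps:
$\frac{18452}{30552} + \frac{10146}{4109} = 18452 \cdot \frac{1}{30552} + 10146 \cdot \frac{1}{4109} = \frac{4613}{7638} + \frac{10146}{4109} = \frac{96449965}{31384542}$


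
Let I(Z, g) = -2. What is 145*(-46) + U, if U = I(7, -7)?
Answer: -6672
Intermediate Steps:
U = -2
145*(-46) + U = 145*(-46) - 2 = -6670 - 2 = -6672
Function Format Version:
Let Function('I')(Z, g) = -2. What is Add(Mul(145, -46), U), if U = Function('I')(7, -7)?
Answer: -6672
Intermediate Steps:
U = -2
Add(Mul(145, -46), U) = Add(Mul(145, -46), -2) = Add(-6670, -2) = -6672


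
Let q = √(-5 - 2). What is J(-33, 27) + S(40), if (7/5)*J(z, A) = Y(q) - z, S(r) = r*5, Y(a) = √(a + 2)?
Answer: 1565/7 + 5*√(2 + I*√7)/7 ≈ 224.74 + 0.57955*I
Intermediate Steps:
q = I*√7 (q = √(-7) = I*√7 ≈ 2.6458*I)
Y(a) = √(2 + a)
S(r) = 5*r
J(z, A) = -5*z/7 + 5*√(2 + I*√7)/7 (J(z, A) = 5*(√(2 + I*√7) - z)/7 = -5*z/7 + 5*√(2 + I*√7)/7)
J(-33, 27) + S(40) = (-5/7*(-33) + 5*√(2 + I*√7)/7) + 5*40 = (165/7 + 5*√(2 + I*√7)/7) + 200 = 1565/7 + 5*√(2 + I*√7)/7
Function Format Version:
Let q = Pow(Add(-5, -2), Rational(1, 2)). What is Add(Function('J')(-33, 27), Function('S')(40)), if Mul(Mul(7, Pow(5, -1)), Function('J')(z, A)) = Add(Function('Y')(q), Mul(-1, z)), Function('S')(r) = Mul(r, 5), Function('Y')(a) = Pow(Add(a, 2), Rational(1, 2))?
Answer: Add(Rational(1565, 7), Mul(Rational(5, 7), Pow(Add(2, Mul(I, Pow(7, Rational(1, 2)))), Rational(1, 2)))) ≈ Add(224.74, Mul(0.57955, I))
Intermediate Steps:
q = Mul(I, Pow(7, Rational(1, 2))) (q = Pow(-7, Rational(1, 2)) = Mul(I, Pow(7, Rational(1, 2))) ≈ Mul(2.6458, I))
Function('Y')(a) = Pow(Add(2, a), Rational(1, 2))
Function('S')(r) = Mul(5, r)
Function('J')(z, A) = Add(Mul(Rational(-5, 7), z), Mul(Rational(5, 7), Pow(Add(2, Mul(I, Pow(7, Rational(1, 2)))), Rational(1, 2)))) (Function('J')(z, A) = Mul(Rational(5, 7), Add(Pow(Add(2, Mul(I, Pow(7, Rational(1, 2)))), Rational(1, 2)), Mul(-1, z))) = Add(Mul(Rational(-5, 7), z), Mul(Rational(5, 7), Pow(Add(2, Mul(I, Pow(7, Rational(1, 2)))), Rational(1, 2)))))
Add(Function('J')(-33, 27), Function('S')(40)) = Add(Add(Mul(Rational(-5, 7), -33), Mul(Rational(5, 7), Pow(Add(2, Mul(I, Pow(7, Rational(1, 2)))), Rational(1, 2)))), Mul(5, 40)) = Add(Add(Rational(165, 7), Mul(Rational(5, 7), Pow(Add(2, Mul(I, Pow(7, Rational(1, 2)))), Rational(1, 2)))), 200) = Add(Rational(1565, 7), Mul(Rational(5, 7), Pow(Add(2, Mul(I, Pow(7, Rational(1, 2)))), Rational(1, 2))))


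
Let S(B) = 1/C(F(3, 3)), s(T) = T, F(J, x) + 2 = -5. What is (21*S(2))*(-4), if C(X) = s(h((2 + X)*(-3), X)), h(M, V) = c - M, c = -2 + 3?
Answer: 6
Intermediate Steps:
F(J, x) = -7 (F(J, x) = -2 - 5 = -7)
c = 1
h(M, V) = 1 - M
C(X) = 7 + 3*X (C(X) = 1 - (2 + X)*(-3) = 1 - (-6 - 3*X) = 1 + (6 + 3*X) = 7 + 3*X)
S(B) = -1/14 (S(B) = 1/(7 + 3*(-7)) = 1/(7 - 21) = 1/(-14) = -1/14)
(21*S(2))*(-4) = (21*(-1/14))*(-4) = -3/2*(-4) = 6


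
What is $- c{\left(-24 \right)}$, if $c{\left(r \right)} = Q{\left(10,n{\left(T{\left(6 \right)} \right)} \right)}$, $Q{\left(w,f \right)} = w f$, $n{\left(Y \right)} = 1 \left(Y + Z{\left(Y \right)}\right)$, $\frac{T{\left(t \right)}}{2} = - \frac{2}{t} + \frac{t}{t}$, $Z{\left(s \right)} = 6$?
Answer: $- \frac{220}{3} \approx -73.333$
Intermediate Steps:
$T{\left(t \right)} = 2 - \frac{4}{t}$ ($T{\left(t \right)} = 2 \left(- \frac{2}{t} + \frac{t}{t}\right) = 2 \left(- \frac{2}{t} + 1\right) = 2 \left(1 - \frac{2}{t}\right) = 2 - \frac{4}{t}$)
$n{\left(Y \right)} = 6 + Y$ ($n{\left(Y \right)} = 1 \left(Y + 6\right) = 1 \left(6 + Y\right) = 6 + Y$)
$Q{\left(w,f \right)} = f w$
$c{\left(r \right)} = \frac{220}{3}$ ($c{\left(r \right)} = \left(6 + \left(2 - \frac{4}{6}\right)\right) 10 = \left(6 + \left(2 - \frac{2}{3}\right)\right) 10 = \left(6 + \frac{4}{3}\right) 10 = \frac{22}{3} \cdot 10 = \frac{220}{3}$)
$- c{\left(-24 \right)} = \left(-1\right) \frac{220}{3} = - \frac{220}{3}$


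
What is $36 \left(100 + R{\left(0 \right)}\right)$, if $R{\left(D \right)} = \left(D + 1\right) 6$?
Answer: $3816$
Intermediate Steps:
$R{\left(D \right)} = 6 + 6 D$ ($R{\left(D \right)} = \left(1 + D\right) 6 = 6 + 6 D$)
$36 \left(100 + R{\left(0 \right)}\right) = 36 \left(100 + \left(6 + 6 \cdot 0\right)\right) = 36 \left(100 + \left(6 + 0\right)\right) = 36 \left(100 + 6\right) = 36 \cdot 106 = 3816$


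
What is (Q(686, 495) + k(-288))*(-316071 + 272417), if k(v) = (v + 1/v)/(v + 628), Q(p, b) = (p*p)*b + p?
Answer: -99574963670409305/9792 ≈ -1.0169e+13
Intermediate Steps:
Q(p, b) = p + b*p² (Q(p, b) = p²*b + p = b*p² + p = p + b*p²)
k(v) = (v + 1/v)/(628 + v)
(Q(686, 495) + k(-288))*(-316071 + 272417) = (686*(1 + 495*686) + (1 + (-288)²)/((-288)*(628 - 288)))*(-316071 + 272417) = (686*(1 + 339570) - 1/288*(1 + 82944)/340)*(-43654) = (686*339571 - 1/288*1/340*82945)*(-43654) = (232945706 - 16589/19584)*(-43654) = (4562008689715/19584)*(-43654) = -99574963670409305/9792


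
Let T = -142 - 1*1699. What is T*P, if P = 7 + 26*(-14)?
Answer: 657237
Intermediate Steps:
T = -1841 (T = -142 - 1699 = -1841)
P = -357 (P = 7 - 364 = -357)
T*P = -1841*(-357) = 657237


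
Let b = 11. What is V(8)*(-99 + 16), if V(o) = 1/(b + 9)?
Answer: -83/20 ≈ -4.1500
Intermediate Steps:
V(o) = 1/20 (V(o) = 1/(11 + 9) = 1/20)
V(8)*(-99 + 16) = (-99 + 16)/20 = (1/20)*(-83) = -83/20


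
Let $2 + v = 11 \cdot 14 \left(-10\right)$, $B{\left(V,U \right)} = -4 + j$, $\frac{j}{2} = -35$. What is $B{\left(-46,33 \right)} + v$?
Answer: $-1616$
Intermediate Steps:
$j = -70$ ($j = 2 \left(-35\right) = -70$)
$B{\left(V,U \right)} = -74$ ($B{\left(V,U \right)} = -4 - 70 = -74$)
$v = -1542$ ($v = -2 + 11 \cdot 14 \left(-10\right) = -2 + 154 \left(-10\right) = -2 - 1540 = -1542$)
$B{\left(-46,33 \right)} + v = -74 - 1542 = -1616$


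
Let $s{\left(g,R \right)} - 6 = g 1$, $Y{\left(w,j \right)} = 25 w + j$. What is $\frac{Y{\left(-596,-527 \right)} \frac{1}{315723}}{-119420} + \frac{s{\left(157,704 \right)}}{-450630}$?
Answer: $- \frac{204624718619}{566346386353860} \approx -0.00036131$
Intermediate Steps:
$Y{\left(w,j \right)} = j + 25 w$
$s{\left(g,R \right)} = 6 + g$ ($s{\left(g,R \right)} = 6 + g 1 = 6 + g$)
$\frac{Y{\left(-596,-527 \right)} \frac{1}{315723}}{-119420} + \frac{s{\left(157,704 \right)}}{-450630} = \frac{\left(-527 + 25 \left(-596\right)\right) \frac{1}{315723}}{-119420} + \frac{6 + 157}{-450630} = \left(-527 - 14900\right) \frac{1}{315723} \left(- \frac{1}{119420}\right) + 163 \left(- \frac{1}{450630}\right) = \left(-15427\right) \frac{1}{315723} \left(- \frac{1}{119420}\right) - \frac{163}{450630} = \left(- \frac{15427}{315723}\right) \left(- \frac{1}{119420}\right) - \frac{163}{450630} = \frac{15427}{37703640660} - \frac{163}{450630} = - \frac{204624718619}{566346386353860}$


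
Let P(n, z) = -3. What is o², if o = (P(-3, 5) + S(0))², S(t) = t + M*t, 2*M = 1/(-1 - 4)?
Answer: 81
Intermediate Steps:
M = -⅒ (M = 1/(2*(-1 - 4)) = (½)/(-5) = (½)*(-⅕) = -⅒ ≈ -0.10000)
S(t) = 9*t/10 (S(t) = t - t/10 = 9*t/10)
o = 9 (o = (-3 + (9/10)*0)² = (-3 + 0)² = (-3)² = 9)
o² = 9² = 81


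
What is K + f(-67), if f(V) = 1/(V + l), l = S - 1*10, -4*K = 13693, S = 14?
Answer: -862663/252 ≈ -3423.3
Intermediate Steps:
K = -13693/4 (K = -¼*13693 = -13693/4 ≈ -3423.3)
l = 4 (l = 14 - 1*10 = 14 - 10 = 4)
f(V) = 1/(4 + V) (f(V) = 1/(V + 4) = 1/(4 + V))
K + f(-67) = -13693/4 + 1/(4 - 67) = -13693/4 + 1/(-63) = -13693/4 - 1/63 = -862663/252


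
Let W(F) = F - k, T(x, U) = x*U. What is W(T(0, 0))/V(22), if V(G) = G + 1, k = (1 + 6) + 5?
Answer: -12/23 ≈ -0.52174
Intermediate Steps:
k = 12 (k = 7 + 5 = 12)
V(G) = 1 + G
T(x, U) = U*x
W(F) = -12 + F (W(F) = F - 1*12 = F - 12 = -12 + F)
W(T(0, 0))/V(22) = (-12 + 0*0)/(1 + 22) = (-12 + 0)/23 = -12*1/23 = -12/23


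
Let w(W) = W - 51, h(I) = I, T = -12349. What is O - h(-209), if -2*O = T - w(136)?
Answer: 6426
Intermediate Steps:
w(W) = -51 + W
O = 6217 (O = -(-12349 - (-51 + 136))/2 = -(-12349 - 1*85)/2 = -(-12349 - 85)/2 = -½*(-12434) = 6217)
O - h(-209) = 6217 - 1*(-209) = 6217 + 209 = 6426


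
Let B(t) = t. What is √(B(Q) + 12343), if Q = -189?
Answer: √12154 ≈ 110.25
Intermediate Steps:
√(B(Q) + 12343) = √(-189 + 12343) = √12154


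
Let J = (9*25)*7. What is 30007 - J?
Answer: 28432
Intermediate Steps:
J = 1575 (J = 225*7 = 1575)
30007 - J = 30007 - 1*1575 = 30007 - 1575 = 28432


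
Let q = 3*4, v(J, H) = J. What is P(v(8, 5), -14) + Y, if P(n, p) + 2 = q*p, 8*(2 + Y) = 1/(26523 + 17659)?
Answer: -60794431/353456 ≈ -172.00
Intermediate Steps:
Y = -706911/353456 (Y = -2 + 1/(8*(26523 + 17659)) = -2 + (⅛)/44182 = -2 + (⅛)*(1/44182) = -2 + 1/353456 = -706911/353456 ≈ -2.0000)
q = 12
P(n, p) = -2 + 12*p
P(v(8, 5), -14) + Y = (-2 + 12*(-14)) - 706911/353456 = (-2 - 168) - 706911/353456 = -170 - 706911/353456 = -60794431/353456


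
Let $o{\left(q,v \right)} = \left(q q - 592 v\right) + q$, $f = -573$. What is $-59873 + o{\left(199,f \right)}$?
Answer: $319143$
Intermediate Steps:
$o{\left(q,v \right)} = q + q^{2} - 592 v$ ($o{\left(q,v \right)} = \left(q^{2} - 592 v\right) + q = q + q^{2} - 592 v$)
$-59873 + o{\left(199,f \right)} = -59873 + \left(199 + 199^{2} - -339216\right) = -59873 + \left(199 + 39601 + 339216\right) = -59873 + 379016 = 319143$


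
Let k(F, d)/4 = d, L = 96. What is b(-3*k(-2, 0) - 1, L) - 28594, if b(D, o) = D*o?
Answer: -28690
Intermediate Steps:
k(F, d) = 4*d
b(-3*k(-2, 0) - 1, L) - 28594 = (-12*0 - 1)*96 - 28594 = (-3*0 - 1)*96 - 28594 = (0 - 1)*96 - 28594 = -1*96 - 28594 = -96 - 28594 = -28690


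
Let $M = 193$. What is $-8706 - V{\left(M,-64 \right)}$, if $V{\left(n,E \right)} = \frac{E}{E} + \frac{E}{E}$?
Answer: $-8708$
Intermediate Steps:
$V{\left(n,E \right)} = 2$ ($V{\left(n,E \right)} = 1 + 1 = 2$)
$-8706 - V{\left(M,-64 \right)} = -8706 - 2 = -8708$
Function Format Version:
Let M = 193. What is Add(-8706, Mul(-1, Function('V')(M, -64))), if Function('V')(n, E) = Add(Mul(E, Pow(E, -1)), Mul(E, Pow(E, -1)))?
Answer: -8708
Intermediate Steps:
Function('V')(n, E) = 2 (Function('V')(n, E) = Add(1, 1) = 2)
Add(-8706, Mul(-1, Function('V')(M, -64))) = Add(-8706, Mul(-1, 2)) = Add(-8706, -2) = -8708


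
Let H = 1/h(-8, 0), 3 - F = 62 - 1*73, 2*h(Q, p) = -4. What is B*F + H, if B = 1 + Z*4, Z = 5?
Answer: 587/2 ≈ 293.50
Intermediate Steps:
h(Q, p) = -2 (h(Q, p) = (½)*(-4) = -2)
B = 21 (B = 1 + 5*4 = 1 + 20 = 21)
F = 14 (F = 3 - (62 - 1*73) = 3 - (62 - 73) = 3 - 1*(-11) = 3 + 11 = 14)
H = -½ (H = 1/(-2) = -½ ≈ -0.50000)
B*F + H = 21*14 - ½ = 294 - ½ = 587/2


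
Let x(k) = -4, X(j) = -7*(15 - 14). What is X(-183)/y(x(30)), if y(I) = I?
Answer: 7/4 ≈ 1.7500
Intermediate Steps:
X(j) = -7 (X(j) = -7*1 = -7)
X(-183)/y(x(30)) = -7/(-4) = -7*(-¼) = 7/4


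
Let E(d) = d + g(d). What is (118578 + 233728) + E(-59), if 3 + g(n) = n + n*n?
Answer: 355666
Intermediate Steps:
g(n) = -3 + n + n² (g(n) = -3 + (n + n*n) = -3 + (n + n²) = -3 + n + n²)
E(d) = -3 + d² + 2*d (E(d) = d + (-3 + d + d²) = -3 + d² + 2*d)
(118578 + 233728) + E(-59) = (118578 + 233728) + (-3 + (-59)² + 2*(-59)) = 352306 + (-3 + 3481 - 118) = 352306 + 3360 = 355666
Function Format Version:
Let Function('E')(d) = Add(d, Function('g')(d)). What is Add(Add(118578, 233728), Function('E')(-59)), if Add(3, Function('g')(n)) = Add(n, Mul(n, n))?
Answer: 355666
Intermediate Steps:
Function('g')(n) = Add(-3, n, Pow(n, 2)) (Function('g')(n) = Add(-3, Add(n, Mul(n, n))) = Add(-3, Add(n, Pow(n, 2))) = Add(-3, n, Pow(n, 2)))
Function('E')(d) = Add(-3, Pow(d, 2), Mul(2, d)) (Function('E')(d) = Add(d, Add(-3, d, Pow(d, 2))) = Add(-3, Pow(d, 2), Mul(2, d)))
Add(Add(118578, 233728), Function('E')(-59)) = Add(Add(118578, 233728), Add(-3, Pow(-59, 2), Mul(2, -59))) = Add(352306, Add(-3, 3481, -118)) = Add(352306, 3360) = 355666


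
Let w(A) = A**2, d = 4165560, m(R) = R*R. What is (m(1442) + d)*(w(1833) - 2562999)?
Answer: 4976517486360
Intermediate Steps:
m(R) = R**2
(m(1442) + d)*(w(1833) - 2562999) = (1442**2 + 4165560)*(1833**2 - 2562999) = (2079364 + 4165560)*(3359889 - 2562999) = 6244924*796890 = 4976517486360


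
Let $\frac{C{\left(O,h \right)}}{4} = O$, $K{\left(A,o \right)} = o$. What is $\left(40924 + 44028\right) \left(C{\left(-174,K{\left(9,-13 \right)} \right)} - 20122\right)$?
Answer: $-1768530736$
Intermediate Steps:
$C{\left(O,h \right)} = 4 O$
$\left(40924 + 44028\right) \left(C{\left(-174,K{\left(9,-13 \right)} \right)} - 20122\right) = \left(40924 + 44028\right) \left(4 \left(-174\right) - 20122\right) = 84952 \left(-696 - 20122\right) = 84952 \left(-20818\right) = -1768530736$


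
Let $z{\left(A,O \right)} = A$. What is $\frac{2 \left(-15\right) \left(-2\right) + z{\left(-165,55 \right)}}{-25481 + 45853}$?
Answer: $- \frac{105}{20372} \approx -0.0051541$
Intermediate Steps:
$\frac{2 \left(-15\right) \left(-2\right) + z{\left(-165,55 \right)}}{-25481 + 45853} = \frac{2 \left(-15\right) \left(-2\right) - 165}{-25481 + 45853} = \frac{\left(-30\right) \left(-2\right) - 165}{20372} = \left(60 - 165\right) \frac{1}{20372} = \left(-105\right) \frac{1}{20372} = - \frac{105}{20372}$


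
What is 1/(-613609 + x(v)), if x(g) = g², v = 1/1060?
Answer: -1123600/689451072399 ≈ -1.6297e-6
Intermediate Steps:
v = 1/1060 ≈ 0.00094340
1/(-613609 + x(v)) = 1/(-613609 + (1/1060)²) = 1/(-613609 + 1/1123600) = 1/(-689451072399/1123600) = -1123600/689451072399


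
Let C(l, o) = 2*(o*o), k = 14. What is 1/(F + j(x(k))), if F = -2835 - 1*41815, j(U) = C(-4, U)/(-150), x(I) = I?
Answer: -75/3348946 ≈ -2.2395e-5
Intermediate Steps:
C(l, o) = 2*o²
j(U) = -U²/75 (j(U) = (2*U²)/(-150) = (2*U²)*(-1/150) = -U²/75)
F = -44650 (F = -2835 - 41815 = -44650)
1/(F + j(x(k))) = 1/(-44650 - 1/75*14²) = 1/(-44650 - 1/75*196) = 1/(-44650 - 196/75) = 1/(-3348946/75) = -75/3348946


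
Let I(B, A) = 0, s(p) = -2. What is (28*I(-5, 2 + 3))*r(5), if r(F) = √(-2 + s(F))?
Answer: 0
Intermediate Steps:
r(F) = 2*I (r(F) = √(-2 - 2) = √(-4) = 2*I)
(28*I(-5, 2 + 3))*r(5) = (28*0)*(2*I) = 0*(2*I) = 0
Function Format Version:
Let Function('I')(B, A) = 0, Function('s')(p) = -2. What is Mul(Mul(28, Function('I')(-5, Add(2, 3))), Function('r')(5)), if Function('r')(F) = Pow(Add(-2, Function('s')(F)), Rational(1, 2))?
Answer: 0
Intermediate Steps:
Function('r')(F) = Mul(2, I) (Function('r')(F) = Pow(Add(-2, -2), Rational(1, 2)) = Pow(-4, Rational(1, 2)) = Mul(2, I))
Mul(Mul(28, Function('I')(-5, Add(2, 3))), Function('r')(5)) = Mul(Mul(28, 0), Mul(2, I)) = Mul(0, Mul(2, I)) = 0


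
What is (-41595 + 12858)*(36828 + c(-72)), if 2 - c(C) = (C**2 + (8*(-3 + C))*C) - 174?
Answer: 327027060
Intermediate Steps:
c(C) = 176 - C**2 - C*(-24 + 8*C) (c(C) = 2 - ((C**2 + (8*(-3 + C))*C) - 174) = 2 - ((C**2 + (-24 + 8*C)*C) - 174) = 2 - ((C**2 + C*(-24 + 8*C)) - 174) = 2 - (-174 + C**2 + C*(-24 + 8*C)) = 2 + (174 - C**2 - C*(-24 + 8*C)) = 176 - C**2 - C*(-24 + 8*C))
(-41595 + 12858)*(36828 + c(-72)) = (-41595 + 12858)*(36828 + (176 - 9*(-72)**2 + 24*(-72))) = -28737*(36828 + (176 - 9*5184 - 1728)) = -28737*(36828 + (176 - 46656 - 1728)) = -28737*(36828 - 48208) = -28737*(-11380) = 327027060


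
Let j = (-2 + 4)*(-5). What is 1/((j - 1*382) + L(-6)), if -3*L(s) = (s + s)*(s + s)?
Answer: -1/440 ≈ -0.0022727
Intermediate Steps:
j = -10 (j = 2*(-5) = -10)
L(s) = -4*s**2/3 (L(s) = -(s + s)*(s + s)/3 = -2*s*2*s/3 = -4*s**2/3)
1/((j - 1*382) + L(-6)) = 1/((-10 - 1*382) - 4/3*(-6)**2) = 1/((-10 - 382) - 4/3*36) = 1/(-392 - 48) = 1/(-440) = -1/440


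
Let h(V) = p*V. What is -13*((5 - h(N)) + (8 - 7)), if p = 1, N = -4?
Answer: -130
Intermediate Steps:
h(V) = V (h(V) = 1*V = V)
-13*((5 - h(N)) + (8 - 7)) = -13*((5 - 1*(-4)) + (8 - 7)) = -13*((5 + 4) + 1) = -13*(9 + 1) = -13*10 = -130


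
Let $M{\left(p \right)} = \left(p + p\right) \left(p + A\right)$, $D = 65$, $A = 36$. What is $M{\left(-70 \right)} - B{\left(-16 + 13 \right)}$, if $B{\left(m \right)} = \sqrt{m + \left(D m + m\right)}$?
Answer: $4760 - i \sqrt{201} \approx 4760.0 - 14.177 i$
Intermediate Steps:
$M{\left(p \right)} = 2 p \left(36 + p\right)$ ($M{\left(p \right)} = \left(p + p\right) \left(p + 36\right) = 2 p \left(36 + p\right)$)
$B{\left(m \right)} = \sqrt{67} \sqrt{m}$ ($B{\left(m \right)} = \sqrt{m + \left(65 m + m\right)} = \sqrt{m + 66 m} = \sqrt{67 m} = \sqrt{67} \sqrt{m}$)
$M{\left(-70 \right)} - B{\left(-16 + 13 \right)} = 2 \left(-70\right) \left(36 - 70\right) - \sqrt{67} \sqrt{-16 + 13} = 2 \left(-70\right) \left(-34\right) - \sqrt{67} \sqrt{-3} = 4760 - \sqrt{67} i \sqrt{3} = 4760 - i \sqrt{201}$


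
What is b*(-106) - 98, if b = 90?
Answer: -9638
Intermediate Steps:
b*(-106) - 98 = 90*(-106) - 98 = -9540 - 98 = -9638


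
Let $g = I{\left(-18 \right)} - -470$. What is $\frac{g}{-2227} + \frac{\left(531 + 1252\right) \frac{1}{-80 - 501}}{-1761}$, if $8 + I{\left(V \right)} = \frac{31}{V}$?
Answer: $- \frac{2801749949}{13671210042} \approx -0.20494$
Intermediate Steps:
$I{\left(V \right)} = -8 + \frac{31}{V}$
$g = \frac{8285}{18}$ ($g = \left(-8 + \frac{31}{-18}\right) - -470 = \left(-8 + 31 \left(- \frac{1}{18}\right)\right) + 470 = \left(-8 - \frac{31}{18}\right) + 470 = - \frac{175}{18} + 470 = \frac{8285}{18} \approx 460.28$)
$\frac{g}{-2227} + \frac{\left(531 + 1252\right) \frac{1}{-80 - 501}}{-1761} = \frac{8285}{18 \left(-2227\right)} + \frac{\left(531 + 1252\right) \frac{1}{-80 - 501}}{-1761} = \frac{8285}{18} \left(- \frac{1}{2227}\right) + \frac{1783}{-581} \left(- \frac{1}{1761}\right) = - \frac{8285}{40086} + 1783 \left(- \frac{1}{581}\right) \left(- \frac{1}{1761}\right) = - \frac{8285}{40086} - - \frac{1783}{1023141} = - \frac{8285}{40086} + \frac{1783}{1023141} = - \frac{2801749949}{13671210042}$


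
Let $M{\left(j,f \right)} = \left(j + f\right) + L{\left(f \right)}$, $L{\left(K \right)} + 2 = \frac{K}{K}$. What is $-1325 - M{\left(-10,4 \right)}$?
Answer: $-1318$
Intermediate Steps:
$L{\left(K \right)} = -1$ ($L{\left(K \right)} = -2 + \frac{K}{K} = -2 + 1 = -1$)
$M{\left(j,f \right)} = -1 + f + j$ ($M{\left(j,f \right)} = \left(j + f\right) - 1 = \left(f + j\right) - 1 = -1 + f + j$)
$-1325 - M{\left(-10,4 \right)} = -1325 - \left(-1 + 4 - 10\right) = -1325 - -7 = -1325 + 7 = -1318$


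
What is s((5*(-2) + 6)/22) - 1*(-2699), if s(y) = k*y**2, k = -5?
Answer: 326559/121 ≈ 2698.8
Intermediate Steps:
s(y) = -5*y**2
s((5*(-2) + 6)/22) - 1*(-2699) = -5*(5*(-2) + 6)**2/484 - 1*(-2699) = -5*(-10 + 6)**2/484 + 2699 = -5*(-4*1/22)**2 + 2699 = -5*(-2/11)**2 + 2699 = -5*4/121 + 2699 = -20/121 + 2699 = 326559/121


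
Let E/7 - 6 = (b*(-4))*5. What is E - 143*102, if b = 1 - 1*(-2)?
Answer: -14964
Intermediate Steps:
b = 3 (b = 1 + 2 = 3)
E = -378 (E = 42 + 7*((3*(-4))*5) = 42 + 7*(-12*5) = 42 + 7*(-60) = 42 - 420 = -378)
E - 143*102 = -378 - 143*102 = -378 - 14586 = -14964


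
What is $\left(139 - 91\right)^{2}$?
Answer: $2304$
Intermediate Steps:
$\left(139 - 91\right)^{2} = 48^{2} = 2304$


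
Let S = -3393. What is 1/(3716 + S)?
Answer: 1/323 ≈ 0.0030960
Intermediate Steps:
1/(3716 + S) = 1/(3716 - 3393) = 1/323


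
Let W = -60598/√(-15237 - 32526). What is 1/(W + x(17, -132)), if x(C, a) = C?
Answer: 811971/3685921111 - 181794*I*√5307/3685921111 ≈ 0.00022029 - 0.003593*I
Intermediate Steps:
W = 60598*I*√5307/15921 (W = -60598*(-I*√5307/15921) = -(-60598)*I*√5307/15921 = 60598*I*√5307/15921 ≈ 277.28*I)
1/(W + x(17, -132)) = 1/(60598*I*√5307/15921 + 17) = 1/(17 + 60598*I*√5307/15921)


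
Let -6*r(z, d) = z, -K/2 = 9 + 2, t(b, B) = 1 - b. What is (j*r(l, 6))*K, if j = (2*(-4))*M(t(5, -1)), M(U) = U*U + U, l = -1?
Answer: 352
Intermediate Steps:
M(U) = U + U² (M(U) = U² + U = U + U²)
j = -96 (j = (2*(-4))*((1 - 1*5)*(1 + (1 - 1*5))) = -8*(1 - 5)*(1 + (1 - 5)) = -(-32)*(1 - 4) = -(-32)*(-3) = -8*12 = -96)
K = -22 (K = -2*(9 + 2) = -2*11 = -22)
r(z, d) = -z/6
(j*r(l, 6))*K = -(-16)*(-1)*(-22) = -96*⅙*(-22) = -16*(-22) = 352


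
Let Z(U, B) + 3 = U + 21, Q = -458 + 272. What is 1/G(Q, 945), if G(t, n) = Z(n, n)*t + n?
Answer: -1/178173 ≈ -5.6125e-6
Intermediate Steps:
Q = -186
Z(U, B) = 18 + U (Z(U, B) = -3 + (U + 21) = -3 + (21 + U) = 18 + U)
G(t, n) = n + t*(18 + n) (G(t, n) = (18 + n)*t + n = t*(18 + n) + n = n + t*(18 + n))
1/G(Q, 945) = 1/(945 - 186*(18 + 945)) = 1/(945 - 186*963) = 1/(945 - 179118) = 1/(-178173) = -1/178173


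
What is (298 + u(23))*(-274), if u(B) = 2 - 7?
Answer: -80282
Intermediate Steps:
u(B) = -5
(298 + u(23))*(-274) = (298 - 5)*(-274) = 293*(-274) = -80282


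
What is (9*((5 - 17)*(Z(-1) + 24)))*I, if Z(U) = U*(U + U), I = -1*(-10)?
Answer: -28080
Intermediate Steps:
I = 10
Z(U) = 2*U² (Z(U) = U*(2*U) = 2*U²)
(9*((5 - 17)*(Z(-1) + 24)))*I = (9*((5 - 17)*(2*(-1)² + 24)))*10 = (9*(-12*(2*1 + 24)))*10 = (9*(-12*(2 + 24)))*10 = (9*(-12*26))*10 = (9*(-312))*10 = -2808*10 = -28080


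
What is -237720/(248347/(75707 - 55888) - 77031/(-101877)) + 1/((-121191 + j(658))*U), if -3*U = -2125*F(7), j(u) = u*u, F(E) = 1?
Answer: -26499629210518869897573/1481142329514414875 ≈ -17891.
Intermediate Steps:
j(u) = u²
U = 2125/3 (U = -(-2125)/3 = -⅓*(-2125) = 2125/3 ≈ 708.33)
-237720/(248347/(75707 - 55888) - 77031/(-101877)) + 1/((-121191 + j(658))*U) = -237720/(248347/(75707 - 55888) - 77031/(-101877)) + 1/((-121191 + 658²)*(2125/3)) = -237720/(248347/19819 - 77031*(-1/101877)) + (3/2125)/(-121191 + 432964) = -237720/(248347*(1/19819) + 25677/33959) + (3/2125)/311773 = -237720/(248347/19819 + 25677/33959) + (1/311773)*(3/2125) = -237720/8942508236/673033421 + 3/662517625 = -237720*673033421/8942508236 + 3/662517625 = -39998376210030/2235627059 + 3/662517625 = -26499629210518869897573/1481142329514414875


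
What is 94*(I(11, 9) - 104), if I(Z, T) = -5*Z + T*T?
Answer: -7332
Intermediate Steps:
I(Z, T) = T² - 5*Z (I(Z, T) = -5*Z + T² = T² - 5*Z)
94*(I(11, 9) - 104) = 94*((9² - 5*11) - 104) = 94*((81 - 55) - 104) = 94*(26 - 104) = 94*(-78) = -7332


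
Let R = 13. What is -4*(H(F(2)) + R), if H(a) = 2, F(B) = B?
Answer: -60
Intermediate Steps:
-4*(H(F(2)) + R) = -4*(2 + 13) = -4*15 = -60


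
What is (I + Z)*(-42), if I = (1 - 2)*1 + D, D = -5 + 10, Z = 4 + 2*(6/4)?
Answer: -462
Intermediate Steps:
Z = 7 (Z = 4 + 2*(6*(1/4)) = 4 + 2*(3/2) = 4 + 3 = 7)
D = 5
I = 4 (I = (1 - 2)*1 + 5 = -1*1 + 5 = -1 + 5 = 4)
(I + Z)*(-42) = (4 + 7)*(-42) = 11*(-42) = -462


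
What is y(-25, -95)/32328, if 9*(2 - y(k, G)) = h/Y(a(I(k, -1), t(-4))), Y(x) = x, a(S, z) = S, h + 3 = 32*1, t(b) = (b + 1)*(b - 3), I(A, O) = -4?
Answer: 101/1163808 ≈ 8.6784e-5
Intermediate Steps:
t(b) = (1 + b)*(-3 + b)
h = 29 (h = -3 + 32*1 = -3 + 32 = 29)
y(k, G) = 101/36 (y(k, G) = 2 - 29/(9*(-4)) = 2 - 29*(-1)/(9*4) = 2 - 1/9*(-29/4) = 2 + 29/36 = 101/36)
y(-25, -95)/32328 = (101/36)/32328 = (101/36)*(1/32328) = 101/1163808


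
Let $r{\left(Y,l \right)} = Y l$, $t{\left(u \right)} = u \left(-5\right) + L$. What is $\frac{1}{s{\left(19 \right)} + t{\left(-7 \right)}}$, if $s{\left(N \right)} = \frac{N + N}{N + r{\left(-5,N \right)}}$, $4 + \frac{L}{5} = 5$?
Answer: $\frac{2}{79} \approx 0.025316$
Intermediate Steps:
$L = 5$ ($L = -20 + 5 \cdot 5 = -20 + 25 = 5$)
$t{\left(u \right)} = 5 - 5 u$ ($t{\left(u \right)} = u \left(-5\right) + 5 = - 5 u + 5 = 5 - 5 u$)
$s{\left(N \right)} = - \frac{1}{2}$ ($s{\left(N \right)} = \frac{N + N}{N - 5 N} = \frac{2 N}{\left(-4\right) N} = 2 N \left(- \frac{1}{4 N}\right) = - \frac{1}{2}$)
$\frac{1}{s{\left(19 \right)} + t{\left(-7 \right)}} = \frac{1}{- \frac{1}{2} + \left(5 - -35\right)} = \frac{1}{- \frac{1}{2} + \left(5 + 35\right)} = \frac{1}{- \frac{1}{2} + 40} = \frac{1}{\frac{79}{2}} = \frac{2}{79}$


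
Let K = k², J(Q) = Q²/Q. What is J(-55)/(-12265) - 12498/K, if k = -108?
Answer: -462565/433512 ≈ -1.0670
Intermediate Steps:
J(Q) = Q
K = 11664 (K = (-108)² = 11664)
J(-55)/(-12265) - 12498/K = -55/(-12265) - 12498/11664 = -55*(-1/12265) - 12498*1/11664 = 1/223 - 2083/1944 = -462565/433512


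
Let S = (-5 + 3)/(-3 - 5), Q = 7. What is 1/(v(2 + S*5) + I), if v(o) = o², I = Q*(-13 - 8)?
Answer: -16/2183 ≈ -0.0073294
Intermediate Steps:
S = ¼ (S = -2/(-8) = -2*(-⅛) = ¼ ≈ 0.25000)
I = -147 (I = 7*(-13 - 8) = 7*(-21) = -147)
1/(v(2 + S*5) + I) = 1/((2 + (¼)*5)² - 147) = 1/((2 + 5/4)² - 147) = 1/((13/4)² - 147) = 1/(169/16 - 147) = 1/(-2183/16) = -16/2183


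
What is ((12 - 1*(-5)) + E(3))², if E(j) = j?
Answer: 400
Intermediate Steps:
((12 - 1*(-5)) + E(3))² = ((12 - 1*(-5)) + 3)² = ((12 + 5) + 3)² = (17 + 3)² = 20² = 400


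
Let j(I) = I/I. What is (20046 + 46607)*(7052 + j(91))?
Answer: 470103609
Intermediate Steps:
j(I) = 1
(20046 + 46607)*(7052 + j(91)) = (20046 + 46607)*(7052 + 1) = 66653*7053 = 470103609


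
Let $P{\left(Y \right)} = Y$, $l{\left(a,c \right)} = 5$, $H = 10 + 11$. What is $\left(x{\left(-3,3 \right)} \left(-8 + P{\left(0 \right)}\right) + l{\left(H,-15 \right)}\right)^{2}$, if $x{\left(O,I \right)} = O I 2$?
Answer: $22201$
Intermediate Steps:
$H = 21$
$x{\left(O,I \right)} = 2 I O$ ($x{\left(O,I \right)} = I O 2 = 2 I O$)
$\left(x{\left(-3,3 \right)} \left(-8 + P{\left(0 \right)}\right) + l{\left(H,-15 \right)}\right)^{2} = \left(2 \cdot 3 \left(-3\right) \left(-8 + 0\right) + 5\right)^{2} = \left(\left(-18\right) \left(-8\right) + 5\right)^{2} = \left(144 + 5\right)^{2} = 149^{2} = 22201$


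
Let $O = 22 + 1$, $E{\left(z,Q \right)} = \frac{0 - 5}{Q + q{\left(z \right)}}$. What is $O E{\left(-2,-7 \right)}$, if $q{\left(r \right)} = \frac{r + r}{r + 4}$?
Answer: $\frac{115}{9} \approx 12.778$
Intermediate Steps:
$q{\left(r \right)} = \frac{2 r}{4 + r}$
$E{\left(z,Q \right)} = - \frac{5}{Q + \frac{2 z}{4 + z}}$ ($E{\left(z,Q \right)} = \frac{0 - 5}{Q + \frac{2 z}{4 + z}} = - \frac{5}{Q + \frac{2 z}{4 + z}}$)
$O = 23$
$O E{\left(-2,-7 \right)} = 23 \frac{5 \left(-4 - -2\right)}{2 \left(-2\right) - 7 \left(4 - 2\right)} = 23 \frac{5 \left(-4 + 2\right)}{-4 - 14} = 23 \cdot 5 \frac{1}{-4 - 14} \left(-2\right) = 23 \cdot 5 \frac{1}{-18} \left(-2\right) = 23 \cdot 5 \left(- \frac{1}{18}\right) \left(-2\right) = 23 \cdot \frac{5}{9} = \frac{115}{9}$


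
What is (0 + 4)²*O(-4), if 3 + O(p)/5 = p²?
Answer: 1040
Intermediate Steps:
O(p) = -15 + 5*p²
(0 + 4)²*O(-4) = (0 + 4)²*(-15 + 5*(-4)²) = 4²*(-15 + 5*16) = 16*(-15 + 80) = 16*65 = 1040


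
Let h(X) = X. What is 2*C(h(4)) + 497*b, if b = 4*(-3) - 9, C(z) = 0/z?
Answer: -10437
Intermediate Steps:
C(z) = 0
b = -21 (b = -12 - 9 = -21)
2*C(h(4)) + 497*b = 2*0 + 497*(-21) = 0 - 10437 = -10437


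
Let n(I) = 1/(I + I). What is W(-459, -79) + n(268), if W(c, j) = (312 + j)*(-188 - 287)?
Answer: -59321799/536 ≈ -1.1068e+5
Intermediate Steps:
W(c, j) = -148200 - 475*j (W(c, j) = (312 + j)*(-475) = -148200 - 475*j)
n(I) = 1/(2*I)
W(-459, -79) + n(268) = (-148200 - 475*(-79)) + (1/2)/268 = (-148200 + 37525) + (1/2)*(1/268) = -110675 + 1/536 = -59321799/536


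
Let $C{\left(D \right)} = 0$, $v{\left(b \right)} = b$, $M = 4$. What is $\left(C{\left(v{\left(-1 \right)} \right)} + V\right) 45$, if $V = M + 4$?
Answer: $360$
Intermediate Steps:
$V = 8$ ($V = 4 + 4 = 8$)
$\left(C{\left(v{\left(-1 \right)} \right)} + V\right) 45 = \left(0 + 8\right) 45 = 8 \cdot 45 = 360$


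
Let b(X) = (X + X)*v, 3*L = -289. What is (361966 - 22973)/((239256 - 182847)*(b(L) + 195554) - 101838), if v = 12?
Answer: 338993/10900486140 ≈ 3.1099e-5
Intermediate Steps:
L = -289/3 (L = (1/3)*(-289) = -289/3 ≈ -96.333)
b(X) = 24*X (b(X) = (X + X)*12 = (2*X)*12 = 24*X)
(361966 - 22973)/((239256 - 182847)*(b(L) + 195554) - 101838) = (361966 - 22973)/((239256 - 182847)*(24*(-289/3) + 195554) - 101838) = 338993/(56409*(-2312 + 195554) - 101838) = 338993/(56409*193242 - 101838) = 338993/(10900587978 - 101838) = 338993/10900486140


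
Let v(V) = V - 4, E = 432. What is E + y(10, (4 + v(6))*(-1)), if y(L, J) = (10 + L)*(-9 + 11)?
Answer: 472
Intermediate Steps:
v(V) = -4 + V
y(L, J) = 20 + 2*L (y(L, J) = (10 + L)*2 = 20 + 2*L)
E + y(10, (4 + v(6))*(-1)) = 432 + (20 + 2*10) = 432 + (20 + 20) = 432 + 40 = 472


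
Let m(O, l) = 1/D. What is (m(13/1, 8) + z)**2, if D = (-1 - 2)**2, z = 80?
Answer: 519841/81 ≈ 6417.8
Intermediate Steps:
D = 9 (D = (-3)**2 = 9)
m(O, l) = 1/9
(m(13/1, 8) + z)**2 = (1/9 + 80)**2 = (721/9)**2 = 519841/81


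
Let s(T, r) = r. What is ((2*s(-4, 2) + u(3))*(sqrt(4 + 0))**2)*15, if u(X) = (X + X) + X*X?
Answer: 1140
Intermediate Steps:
u(X) = X**2 + 2*X (u(X) = 2*X + X**2 = X**2 + 2*X)
((2*s(-4, 2) + u(3))*(sqrt(4 + 0))**2)*15 = ((2*2 + 3*(2 + 3))*(sqrt(4 + 0))**2)*15 = ((4 + 3*5)*(sqrt(4))**2)*15 = ((4 + 15)*2**2)*15 = (19*4)*15 = 76*15 = 1140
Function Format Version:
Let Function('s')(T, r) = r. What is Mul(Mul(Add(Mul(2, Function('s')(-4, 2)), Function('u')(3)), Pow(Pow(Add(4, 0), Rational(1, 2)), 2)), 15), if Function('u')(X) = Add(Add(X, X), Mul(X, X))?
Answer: 1140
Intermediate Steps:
Function('u')(X) = Add(Pow(X, 2), Mul(2, X)) (Function('u')(X) = Add(Mul(2, X), Pow(X, 2)) = Add(Pow(X, 2), Mul(2, X)))
Mul(Mul(Add(Mul(2, Function('s')(-4, 2)), Function('u')(3)), Pow(Pow(Add(4, 0), Rational(1, 2)), 2)), 15) = Mul(Mul(Add(Mul(2, 2), Mul(3, Add(2, 3))), Pow(Pow(Add(4, 0), Rational(1, 2)), 2)), 15) = Mul(Mul(Add(4, Mul(3, 5)), Pow(Pow(4, Rational(1, 2)), 2)), 15) = Mul(Mul(Add(4, 15), Pow(2, 2)), 15) = Mul(Mul(19, 4), 15) = Mul(76, 15) = 1140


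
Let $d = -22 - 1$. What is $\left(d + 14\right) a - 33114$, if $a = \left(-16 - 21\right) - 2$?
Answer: $-32763$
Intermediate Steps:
$a = -39$ ($a = -37 - 2 = -39$)
$d = -23$
$\left(d + 14\right) a - 33114 = \left(-23 + 14\right) \left(-39\right) - 33114 = \left(-9\right) \left(-39\right) - 33114 = 351 - 33114 = -32763$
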